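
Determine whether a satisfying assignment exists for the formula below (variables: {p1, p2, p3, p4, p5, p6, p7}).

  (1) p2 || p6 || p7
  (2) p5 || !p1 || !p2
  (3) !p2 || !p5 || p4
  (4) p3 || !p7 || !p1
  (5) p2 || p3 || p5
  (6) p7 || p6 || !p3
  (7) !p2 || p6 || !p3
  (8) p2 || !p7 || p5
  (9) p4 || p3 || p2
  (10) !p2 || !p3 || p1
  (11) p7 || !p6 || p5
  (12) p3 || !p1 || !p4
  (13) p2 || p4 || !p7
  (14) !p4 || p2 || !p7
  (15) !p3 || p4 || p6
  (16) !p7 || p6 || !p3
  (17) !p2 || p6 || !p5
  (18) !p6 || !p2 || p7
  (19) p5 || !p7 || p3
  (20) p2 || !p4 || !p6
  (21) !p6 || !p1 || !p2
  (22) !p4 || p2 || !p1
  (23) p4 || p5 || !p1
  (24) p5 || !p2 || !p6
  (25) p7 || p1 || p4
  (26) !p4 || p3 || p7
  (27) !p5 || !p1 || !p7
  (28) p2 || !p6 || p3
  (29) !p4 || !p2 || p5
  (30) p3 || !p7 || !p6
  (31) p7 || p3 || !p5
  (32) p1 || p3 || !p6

Yes

Case p2 = false:
Case p6 = true:
The clause (!p4) is unit, so p4 = false.
The clause (p3) is unit, so p3 = true.
The clause (!p7) is unit, so p7 = false.
The clause (p5) is unit, so p5 = true.
The clause (p1) is unit, so p1 = true.
All clauses are satisfied.
A satisfying assignment: p1: true,  p2: false,  p3: true,  p4: false,  p5: true,  p6: true,  p7: false.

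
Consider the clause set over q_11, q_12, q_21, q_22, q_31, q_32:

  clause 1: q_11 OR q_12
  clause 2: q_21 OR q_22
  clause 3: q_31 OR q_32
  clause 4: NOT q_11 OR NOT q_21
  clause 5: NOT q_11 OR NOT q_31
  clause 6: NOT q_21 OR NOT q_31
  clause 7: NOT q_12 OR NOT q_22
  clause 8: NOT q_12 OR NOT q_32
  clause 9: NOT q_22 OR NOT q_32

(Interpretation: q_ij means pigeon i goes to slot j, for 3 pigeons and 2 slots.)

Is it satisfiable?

Unsatisfiable

Case q_11 = true:
From the singleton clause (NOT q_21), q_21 = false.
From the singleton clause (q_22), q_22 = true.
From the singleton clause (NOT q_31), q_31 = false.
From the singleton clause (q_32), q_32 = true.
But (NOT q_32) is also a unit clause — contradiction.
That branch fails; take q_11 = false instead.
From the singleton clause (q_12), q_12 = true.
From the singleton clause (NOT q_22), q_22 = false.
From the singleton clause (q_21), q_21 = true.
From the singleton clause (NOT q_31), q_31 = false.
From the singleton clause (q_32), q_32 = true.
But (NOT q_32) is also a unit clause — contradiction.
Either choice for q_11 ends in contradiction.
No assignment satisfies every clause.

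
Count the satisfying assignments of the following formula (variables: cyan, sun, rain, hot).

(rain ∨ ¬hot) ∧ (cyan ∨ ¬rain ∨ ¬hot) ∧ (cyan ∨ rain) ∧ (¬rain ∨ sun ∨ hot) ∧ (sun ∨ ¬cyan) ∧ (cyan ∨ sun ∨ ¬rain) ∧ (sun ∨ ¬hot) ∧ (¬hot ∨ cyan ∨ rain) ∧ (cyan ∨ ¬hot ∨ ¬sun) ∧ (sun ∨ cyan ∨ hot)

There are 2^4 = 16 truth assignments over (cyan, sun, rain, hot).
Check each against the 10 clauses (columns in the order cyan, sun, rain, hot):
  F F F F  ✗ fails (cyan ∨ rain)
  F F F T  ✗ fails (rain ∨ ¬hot)
  F F T F  ✗ fails (¬rain ∨ sun ∨ hot)
  F F T T  ✗ fails (cyan ∨ ¬rain ∨ ¬hot)
  F T F F  ✗ fails (cyan ∨ rain)
  F T F T  ✗ fails (rain ∨ ¬hot)
  F T T F  ✓ satisfies all
  F T T T  ✗ fails (cyan ∨ ¬rain ∨ ¬hot)
  T F F F  ✗ fails (sun ∨ ¬cyan)
  T F F T  ✗ fails (rain ∨ ¬hot)
  T F T F  ✗ fails (¬rain ∨ sun ∨ hot)
  T F T T  ✗ fails (sun ∨ ¬cyan)
  T T F F  ✓ satisfies all
  T T F T  ✗ fails (rain ∨ ¬hot)
  T T T F  ✓ satisfies all
  T T T T  ✓ satisfies all
4 of the 16 rows are models.

4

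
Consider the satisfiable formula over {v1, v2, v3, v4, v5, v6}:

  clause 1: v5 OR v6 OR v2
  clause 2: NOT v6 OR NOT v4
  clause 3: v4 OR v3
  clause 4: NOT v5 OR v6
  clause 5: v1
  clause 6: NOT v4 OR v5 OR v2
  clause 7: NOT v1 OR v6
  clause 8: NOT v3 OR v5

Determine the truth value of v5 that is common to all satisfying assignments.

True

Suppose v5 = false.
Unit clause (v1) forces v1 = true.
Unit clause (v6) forces v6 = true.
Unit clause (NOT v4) forces v4 = false.
Unit clause (v3) forces v3 = true.
Now (NOT v3) is unsatisfied and unit — conflict.
So every satisfying assignment has v5 = True.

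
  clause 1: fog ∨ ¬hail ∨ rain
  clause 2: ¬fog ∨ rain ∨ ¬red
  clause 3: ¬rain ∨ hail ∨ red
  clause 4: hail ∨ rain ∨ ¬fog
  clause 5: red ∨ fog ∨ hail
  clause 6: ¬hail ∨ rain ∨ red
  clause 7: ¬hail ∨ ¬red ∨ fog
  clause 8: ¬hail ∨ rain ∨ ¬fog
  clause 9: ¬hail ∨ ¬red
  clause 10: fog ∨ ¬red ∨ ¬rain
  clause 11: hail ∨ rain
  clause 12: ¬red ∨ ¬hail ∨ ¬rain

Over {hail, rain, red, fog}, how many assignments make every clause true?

There are 2^4 = 16 truth assignments over (hail, rain, red, fog).
Check each against the 12 clauses (columns in the order hail, rain, red, fog):
  F F F F  ✗ fails (red ∨ fog ∨ hail)
  F F F T  ✗ fails (hail ∨ rain ∨ ¬fog)
  F F T F  ✗ fails (hail ∨ rain)
  F F T T  ✗ fails (¬fog ∨ rain ∨ ¬red)
  F T F F  ✗ fails (¬rain ∨ hail ∨ red)
  F T F T  ✗ fails (¬rain ∨ hail ∨ red)
  F T T F  ✗ fails (fog ∨ ¬red ∨ ¬rain)
  F T T T  ✓ satisfies all
  T F F F  ✗ fails (fog ∨ ¬hail ∨ rain)
  T F F T  ✗ fails (¬hail ∨ rain ∨ red)
  T F T F  ✗ fails (fog ∨ ¬hail ∨ rain)
  T F T T  ✗ fails (¬fog ∨ rain ∨ ¬red)
  T T F F  ✓ satisfies all
  T T F T  ✓ satisfies all
  T T T F  ✗ fails (¬hail ∨ ¬red ∨ fog)
  T T T T  ✗ fails (¬hail ∨ ¬red)
3 of the 16 rows are models.

3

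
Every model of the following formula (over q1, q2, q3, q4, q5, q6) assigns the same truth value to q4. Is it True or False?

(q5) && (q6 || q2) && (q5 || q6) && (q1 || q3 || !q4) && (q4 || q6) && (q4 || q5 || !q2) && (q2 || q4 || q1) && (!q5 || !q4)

Suppose q4 = true.
(q5) alone gives q5 = true.
Now (!q5) is unsatisfied and unit — conflict.
So every satisfying assignment has q4 = False.

False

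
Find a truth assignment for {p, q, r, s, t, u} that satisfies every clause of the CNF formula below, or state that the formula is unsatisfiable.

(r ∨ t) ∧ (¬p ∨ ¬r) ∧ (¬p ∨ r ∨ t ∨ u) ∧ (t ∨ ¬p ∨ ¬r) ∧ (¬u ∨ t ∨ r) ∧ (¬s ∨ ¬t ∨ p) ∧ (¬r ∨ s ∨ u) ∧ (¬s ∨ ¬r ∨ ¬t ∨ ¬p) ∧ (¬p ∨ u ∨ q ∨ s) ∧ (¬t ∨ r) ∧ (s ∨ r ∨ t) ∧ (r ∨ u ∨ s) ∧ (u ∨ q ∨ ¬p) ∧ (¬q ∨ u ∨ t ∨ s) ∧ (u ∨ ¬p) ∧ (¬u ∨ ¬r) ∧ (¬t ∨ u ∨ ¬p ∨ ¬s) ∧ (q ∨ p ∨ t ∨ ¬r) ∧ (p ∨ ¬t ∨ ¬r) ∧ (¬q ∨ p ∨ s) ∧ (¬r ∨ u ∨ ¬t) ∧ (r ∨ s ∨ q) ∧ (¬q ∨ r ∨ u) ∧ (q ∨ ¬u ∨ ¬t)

Try r = True.
From the singleton clause (¬p), p = False.
From the singleton clause (¬u), u = False.
From the singleton clause (s), s = True.
From the singleton clause (¬t), t = False.
From the singleton clause (q), q = True.
All clauses are satisfied.

p: False; q: True; r: True; s: True; t: False; u: False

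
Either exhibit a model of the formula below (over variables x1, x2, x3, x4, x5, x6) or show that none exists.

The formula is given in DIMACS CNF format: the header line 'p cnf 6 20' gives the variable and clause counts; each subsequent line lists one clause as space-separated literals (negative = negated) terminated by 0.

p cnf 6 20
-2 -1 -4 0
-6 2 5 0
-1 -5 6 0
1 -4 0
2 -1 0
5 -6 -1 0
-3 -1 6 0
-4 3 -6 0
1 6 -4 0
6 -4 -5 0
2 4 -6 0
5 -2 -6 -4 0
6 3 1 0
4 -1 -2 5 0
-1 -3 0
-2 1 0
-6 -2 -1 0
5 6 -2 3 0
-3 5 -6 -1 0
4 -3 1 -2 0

Branch on x1: set x1 = False.
From the singleton clause (¬x4), x4 = False.
From the singleton clause (¬x2), x2 = False.
From the singleton clause (¬x6), x6 = False.
From the singleton clause (x3), x3 = True.
No clause remains; x5 is free.

x1: False; x2: False; x3: True; x4: False; x5: True; x6: False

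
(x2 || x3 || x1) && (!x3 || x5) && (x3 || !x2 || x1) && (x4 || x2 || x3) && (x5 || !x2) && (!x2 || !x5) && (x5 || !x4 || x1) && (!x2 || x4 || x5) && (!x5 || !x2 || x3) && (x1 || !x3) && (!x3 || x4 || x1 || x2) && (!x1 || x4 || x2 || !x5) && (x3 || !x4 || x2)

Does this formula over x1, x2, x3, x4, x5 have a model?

Try x3 = true.
From the singleton clause (x5), x5 = true.
From the singleton clause (!x2), x2 = false.
From the singleton clause (x1), x1 = true.
From the singleton clause (x4), x4 = true.
Every clause now holds.
A satisfying assignment: x1: true; x2: false; x3: true; x4: true; x5: true.

Yes, satisfiable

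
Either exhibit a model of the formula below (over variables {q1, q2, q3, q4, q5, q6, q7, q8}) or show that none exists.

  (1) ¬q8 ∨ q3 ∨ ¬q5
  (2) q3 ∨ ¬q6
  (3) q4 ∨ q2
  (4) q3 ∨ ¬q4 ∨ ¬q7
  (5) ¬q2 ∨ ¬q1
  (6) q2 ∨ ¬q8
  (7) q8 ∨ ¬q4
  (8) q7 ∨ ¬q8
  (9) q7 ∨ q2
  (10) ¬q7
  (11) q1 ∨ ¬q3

(¬q7) alone gives q7 = False.
(¬q8) alone gives q8 = False.
(¬q4) alone gives q4 = False.
(q2) alone gives q2 = True.
(¬q1) alone gives q1 = False.
(¬q3) alone gives q3 = False.
(¬q6) alone gives q6 = False.
All clauses hold; q5 can take either value.

q1 ↦ False,  q2 ↦ True,  q3 ↦ False,  q4 ↦ False,  q5 ↦ False,  q6 ↦ False,  q7 ↦ False,  q8 ↦ False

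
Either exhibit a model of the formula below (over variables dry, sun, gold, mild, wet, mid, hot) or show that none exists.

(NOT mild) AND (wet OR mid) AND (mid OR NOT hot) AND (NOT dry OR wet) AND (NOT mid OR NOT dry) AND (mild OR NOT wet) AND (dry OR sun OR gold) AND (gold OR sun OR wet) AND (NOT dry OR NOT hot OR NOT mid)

dry ↦ false, sun ↦ true, gold ↦ false, mild ↦ false, wet ↦ false, mid ↦ true, hot ↦ false

(NOT mild) alone gives mild = false.
(NOT wet) alone gives wet = false.
(mid) alone gives mid = true.
(NOT dry) alone gives dry = false.
Try sun = true.
Every clause is now satisfied; gold, hot are unconstrained.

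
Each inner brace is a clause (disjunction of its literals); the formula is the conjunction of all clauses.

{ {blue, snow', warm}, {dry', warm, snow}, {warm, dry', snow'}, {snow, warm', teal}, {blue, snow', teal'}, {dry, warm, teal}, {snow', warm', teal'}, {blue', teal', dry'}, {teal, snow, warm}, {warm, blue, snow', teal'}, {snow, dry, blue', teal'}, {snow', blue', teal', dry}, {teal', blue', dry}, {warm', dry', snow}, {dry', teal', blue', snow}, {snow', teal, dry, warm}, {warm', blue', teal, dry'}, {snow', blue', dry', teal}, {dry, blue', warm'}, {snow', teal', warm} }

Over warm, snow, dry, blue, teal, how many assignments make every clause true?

There are 2^5 = 32 truth assignments over (warm, snow, dry, blue, teal).
Split on snow. With snow = 1, the clauses containing snow are satisfied and snow' drops from the rest; 2 of the 2^4 = 16 assignments to the other variables satisfy what remains.
With snow = 0, by the same count on the reduced clause set, 2 assignments work.
(One model: warm=F, snow=F, dry=F, blue=F, teal=T.)
Total: 2 + 2 = 4.

4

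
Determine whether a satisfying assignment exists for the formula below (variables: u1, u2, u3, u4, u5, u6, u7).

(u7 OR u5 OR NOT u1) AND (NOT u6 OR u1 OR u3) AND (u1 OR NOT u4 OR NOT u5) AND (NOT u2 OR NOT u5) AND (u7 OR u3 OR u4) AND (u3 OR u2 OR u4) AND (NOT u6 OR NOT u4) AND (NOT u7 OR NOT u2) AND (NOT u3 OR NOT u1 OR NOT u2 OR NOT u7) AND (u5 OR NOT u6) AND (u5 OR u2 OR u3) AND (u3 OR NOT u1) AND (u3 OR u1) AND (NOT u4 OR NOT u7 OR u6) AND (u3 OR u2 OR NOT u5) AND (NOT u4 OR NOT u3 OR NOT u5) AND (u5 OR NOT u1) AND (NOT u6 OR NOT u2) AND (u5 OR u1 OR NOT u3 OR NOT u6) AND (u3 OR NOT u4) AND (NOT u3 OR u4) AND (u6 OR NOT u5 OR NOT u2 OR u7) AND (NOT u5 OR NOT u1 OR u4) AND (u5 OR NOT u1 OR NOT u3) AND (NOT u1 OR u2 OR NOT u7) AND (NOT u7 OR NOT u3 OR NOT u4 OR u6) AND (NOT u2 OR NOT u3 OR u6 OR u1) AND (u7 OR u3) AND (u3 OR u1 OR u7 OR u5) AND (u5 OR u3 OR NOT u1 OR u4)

Yes, satisfiable

Case u2 = false:
Case u3 = true:
The clause (u4) is unit, so u4 = true.
The clause (NOT u6) is unit, so u6 = false.
The clause (NOT u7) is unit, so u7 = false.
The clause (NOT u5) is unit, so u5 = false.
The clause (NOT u1) is unit, so u1 = false.
This assignment satisfies each clause.
A satisfying assignment: u1=false, u2=false, u3=true, u4=true, u5=false, u6=false, u7=false.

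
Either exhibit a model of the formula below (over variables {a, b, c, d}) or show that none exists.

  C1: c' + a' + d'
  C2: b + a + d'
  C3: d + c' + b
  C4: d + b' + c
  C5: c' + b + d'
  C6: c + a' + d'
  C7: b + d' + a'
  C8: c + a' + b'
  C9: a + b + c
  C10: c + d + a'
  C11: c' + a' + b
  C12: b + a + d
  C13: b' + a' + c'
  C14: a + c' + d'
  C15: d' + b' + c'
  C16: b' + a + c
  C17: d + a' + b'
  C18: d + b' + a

Case c = 0:
Case d = 1:
Unit clause (a') forces a = 0.
Unit clause (b) forces b = 1.
But (b') is also a unit clause — contradiction.
Undo d and try d = 0.
Unit clause (b') forces b = 0.
Unit clause (a) forces a = 1.
But (a') is also a unit clause — contradiction.
Neither d = 1 nor d = 0 works.
Undo c and try c = 1.
Case a = 0:
Unit clause (d') forces d = 0.
Unit clause (b) forces b = 1.
But (b') is also a unit clause — contradiction.
Undo a and try a = 1.
Unit clause (d') forces d = 0.
Unit clause (b) forces b = 1.
But (b') is also a unit clause — contradiction.
Neither a = 1 nor a = 0 works.
Neither c = 1 nor c = 0 works.

UNSATISFIABLE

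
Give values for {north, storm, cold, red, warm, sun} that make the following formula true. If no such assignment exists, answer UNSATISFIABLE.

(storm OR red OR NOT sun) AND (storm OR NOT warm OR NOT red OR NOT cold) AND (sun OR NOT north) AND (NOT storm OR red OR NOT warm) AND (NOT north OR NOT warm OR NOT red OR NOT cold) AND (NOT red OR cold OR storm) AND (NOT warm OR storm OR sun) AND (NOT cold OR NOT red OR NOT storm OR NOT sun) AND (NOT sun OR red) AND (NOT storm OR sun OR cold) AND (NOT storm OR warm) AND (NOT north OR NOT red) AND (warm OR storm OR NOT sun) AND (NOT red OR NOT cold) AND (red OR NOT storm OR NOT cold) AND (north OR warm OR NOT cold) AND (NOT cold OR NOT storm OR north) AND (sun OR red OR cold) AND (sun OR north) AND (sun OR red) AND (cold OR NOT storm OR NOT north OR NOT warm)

Case sun = true:
(red) alone gives red = true.
(NOT north) alone gives north = false.
(NOT cold) alone gives cold = false.
(storm) alone gives storm = true.
(warm) alone gives warm = true.
All clauses are satisfied.

north ↦ false, storm ↦ true, cold ↦ false, red ↦ true, warm ↦ true, sun ↦ true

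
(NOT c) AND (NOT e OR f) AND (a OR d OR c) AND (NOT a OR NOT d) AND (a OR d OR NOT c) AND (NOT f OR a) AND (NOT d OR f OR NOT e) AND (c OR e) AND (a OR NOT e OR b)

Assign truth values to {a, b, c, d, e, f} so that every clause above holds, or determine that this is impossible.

Unit clause (NOT c) forces c = false.
Unit clause (e) forces e = true.
Unit clause (f) forces f = true.
Unit clause (a) forces a = true.
Unit clause (NOT d) forces d = false.
No clause remains; b is free.

a=true,  b=true,  c=false,  d=false,  e=true,  f=true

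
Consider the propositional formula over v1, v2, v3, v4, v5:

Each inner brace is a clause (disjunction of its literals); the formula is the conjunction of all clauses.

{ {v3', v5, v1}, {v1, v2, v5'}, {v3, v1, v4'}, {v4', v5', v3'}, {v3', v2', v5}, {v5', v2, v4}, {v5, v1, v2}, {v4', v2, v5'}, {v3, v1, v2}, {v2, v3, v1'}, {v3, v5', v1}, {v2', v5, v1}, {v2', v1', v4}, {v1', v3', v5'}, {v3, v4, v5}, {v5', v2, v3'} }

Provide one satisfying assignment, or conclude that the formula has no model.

Branch on v3: set v3 = 1.
Branch on v5: set v5 = 0.
The clause (v1) is unit, so v1 = 1.
The clause (v2') is unit, so v2 = 0.
All clauses hold; v4 can take either value.

v1 ↦ 1; v2 ↦ 0; v3 ↦ 1; v4 ↦ 1; v5 ↦ 0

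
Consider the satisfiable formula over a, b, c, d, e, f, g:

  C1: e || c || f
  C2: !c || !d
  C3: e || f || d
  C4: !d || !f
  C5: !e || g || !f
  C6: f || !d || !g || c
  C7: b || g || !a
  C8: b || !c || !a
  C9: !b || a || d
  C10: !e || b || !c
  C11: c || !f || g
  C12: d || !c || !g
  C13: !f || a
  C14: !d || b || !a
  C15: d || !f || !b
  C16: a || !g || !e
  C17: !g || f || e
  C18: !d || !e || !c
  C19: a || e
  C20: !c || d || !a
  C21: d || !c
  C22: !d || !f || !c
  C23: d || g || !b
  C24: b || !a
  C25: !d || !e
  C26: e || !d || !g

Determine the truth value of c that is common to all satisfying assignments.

False

Suppose c = true.
The clause (!d) is unit, so d = false.
That conflicts with the unit clause (d).
So every satisfying assignment has c = False.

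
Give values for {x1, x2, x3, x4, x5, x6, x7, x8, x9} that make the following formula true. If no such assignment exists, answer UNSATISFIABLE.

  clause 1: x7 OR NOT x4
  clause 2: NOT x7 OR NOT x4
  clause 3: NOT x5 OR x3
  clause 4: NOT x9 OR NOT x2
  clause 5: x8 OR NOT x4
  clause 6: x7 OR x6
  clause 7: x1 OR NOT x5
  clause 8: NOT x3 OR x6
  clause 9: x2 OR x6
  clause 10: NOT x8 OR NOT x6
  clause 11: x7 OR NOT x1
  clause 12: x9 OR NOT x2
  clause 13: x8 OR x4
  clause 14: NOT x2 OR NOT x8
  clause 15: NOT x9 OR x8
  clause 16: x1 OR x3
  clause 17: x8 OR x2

Case x7 = true:
Unit clause (NOT x4) forces x4 = false.
Unit clause (x8) forces x8 = true.
Unit clause (NOT x6) forces x6 = false.
Unit clause (NOT x3) forces x3 = false.
Unit clause (NOT x5) forces x5 = false.
Unit clause (x2) forces x2 = true.
That conflicts with the unit clause (NOT x2).
Undo x7 and try x7 = false.
Unit clause (NOT x4) forces x4 = false.
Unit clause (x6) forces x6 = true.
Unit clause (NOT x8) forces x8 = false.
That conflicts with the unit clause (x8).
Neither x7 = true nor x7 = false works.

UNSATISFIABLE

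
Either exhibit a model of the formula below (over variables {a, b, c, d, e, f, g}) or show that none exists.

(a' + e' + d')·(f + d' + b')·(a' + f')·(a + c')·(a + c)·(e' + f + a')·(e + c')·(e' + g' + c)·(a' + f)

Branch on a: set a = 0.
From the singleton clause (c'), c = 0.
Now (c) is unsatisfied and unit — conflict.
That branch fails; take a = 1 instead.
From the singleton clause (f'), f = 0.
Now (f) is unsatisfied and unit — conflict.
Neither a = 1 nor a = 0 works.

UNSATISFIABLE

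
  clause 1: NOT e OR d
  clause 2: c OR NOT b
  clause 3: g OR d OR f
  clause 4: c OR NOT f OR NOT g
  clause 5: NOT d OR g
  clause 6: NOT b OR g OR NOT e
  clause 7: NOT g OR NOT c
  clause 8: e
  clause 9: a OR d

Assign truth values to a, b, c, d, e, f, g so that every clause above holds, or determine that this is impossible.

From the singleton clause (e), e = true.
From the singleton clause (d), d = true.
From the singleton clause (g), g = true.
From the singleton clause (NOT c), c = false.
From the singleton clause (NOT b), b = false.
From the singleton clause (NOT f), f = false.
Every clause is now satisfied; a is unconstrained.

a: false,  b: false,  c: false,  d: true,  e: true,  f: false,  g: true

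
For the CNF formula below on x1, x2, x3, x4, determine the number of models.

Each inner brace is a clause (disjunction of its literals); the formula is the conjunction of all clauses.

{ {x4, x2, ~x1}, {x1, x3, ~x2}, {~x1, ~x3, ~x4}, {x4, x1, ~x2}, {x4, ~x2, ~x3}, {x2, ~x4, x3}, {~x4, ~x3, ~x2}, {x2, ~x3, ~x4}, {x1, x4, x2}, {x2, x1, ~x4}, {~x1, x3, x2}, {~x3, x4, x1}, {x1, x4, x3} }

2

There are 2^4 = 16 truth assignments over (x1, x2, x3, x4).
Check each against the 13 clauses (columns in the order x1, x2, x3, x4):
  F F F F  ✗ fails (x1 | x4 | x2)
  F F F T  ✗ fails (x2 | ~x4 | x3)
  F F T F  ✗ fails (x1 | x4 | x2)
  F F T T  ✗ fails (x2 | ~x3 | ~x4)
  F T F F  ✗ fails (x1 | x3 | ~x2)
  F T F T  ✗ fails (x1 | x3 | ~x2)
  F T T F  ✗ fails (x4 | x1 | ~x2)
  F T T T  ✗ fails (~x4 | ~x3 | ~x2)
  T F F F  ✗ fails (x4 | x2 | ~x1)
  T F F T  ✗ fails (x2 | ~x4 | x3)
  T F T F  ✗ fails (x4 | x2 | ~x1)
  T F T T  ✗ fails (~x1 | ~x3 | ~x4)
  T T F F  ✓ satisfies all
  T T F T  ✓ satisfies all
  T T T F  ✗ fails (x4 | ~x2 | ~x3)
  T T T T  ✗ fails (~x1 | ~x3 | ~x4)
2 of the 16 rows are models.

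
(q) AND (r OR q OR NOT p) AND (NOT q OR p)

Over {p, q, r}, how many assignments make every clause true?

There are 2^3 = 8 truth assignments over (p, q, r).
Check each against the 3 clauses (columns in the order p, q, r):
  F F F  ✗ fails (q)
  F F T  ✗ fails (q)
  F T F  ✗ fails (NOT q OR p)
  F T T  ✗ fails (NOT q OR p)
  T F F  ✗ fails (q)
  T F T  ✗ fails (q)
  T T F  ✓ satisfies all
  T T T  ✓ satisfies all
2 of the 8 rows are models.

2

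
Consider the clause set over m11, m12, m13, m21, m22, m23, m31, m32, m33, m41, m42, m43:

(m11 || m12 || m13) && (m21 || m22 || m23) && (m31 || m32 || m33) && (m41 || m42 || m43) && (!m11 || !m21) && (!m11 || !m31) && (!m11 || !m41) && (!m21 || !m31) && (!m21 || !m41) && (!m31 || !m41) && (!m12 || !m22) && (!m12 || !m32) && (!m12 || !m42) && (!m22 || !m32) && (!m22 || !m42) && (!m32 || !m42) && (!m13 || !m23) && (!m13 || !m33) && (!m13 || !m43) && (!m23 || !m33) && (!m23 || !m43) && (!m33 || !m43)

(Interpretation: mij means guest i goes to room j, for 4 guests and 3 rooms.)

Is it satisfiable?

Branch on m11: set m11 = false.
Branch on m12: set m12 = true.
From the singleton clause (!m22), m22 = false.
From the singleton clause (!m32), m32 = false.
From the singleton clause (!m42), m42 = false.
Branch on m21: set m21 = true.
From the singleton clause (!m31), m31 = false.
From the singleton clause (m33), m33 = true.
From the singleton clause (!m41), m41 = false.
From the singleton clause (m43), m43 = true.
But (!m43) is also a unit clause — contradiction.
Backtrack on m21: now try m21 = false.
From the singleton clause (m23), m23 = true.
From the singleton clause (!m13), m13 = false.
From the singleton clause (!m33), m33 = false.
From the singleton clause (m31), m31 = true.
From the singleton clause (!m41), m41 = false.
From the singleton clause (m43), m43 = true.
But (!m43) is also a unit clause — contradiction.
Both values of m21 lead to a conflict.
Backtrack on m12: now try m12 = false.
From the singleton clause (m13), m13 = true.
From the singleton clause (!m23), m23 = false.
From the singleton clause (!m33), m33 = false.
From the singleton clause (!m43), m43 = false.
Branch on m21: set m21 = true.
From the singleton clause (!m31), m31 = false.
From the singleton clause (m32), m32 = true.
From the singleton clause (!m41), m41 = false.
From the singleton clause (m42), m42 = true.
But (!m42) is also a unit clause — contradiction.
Backtrack on m21: now try m21 = false.
From the singleton clause (m22), m22 = true.
From the singleton clause (!m32), m32 = false.
From the singleton clause (m31), m31 = true.
From the singleton clause (!m41), m41 = false.
From the singleton clause (m42), m42 = true.
But (!m42) is also a unit clause — contradiction.
Both values of m21 lead to a conflict.
Both values of m12 lead to a conflict.
Backtrack on m11: now try m11 = true.
From the singleton clause (!m21), m21 = false.
From the singleton clause (!m31), m31 = false.
From the singleton clause (!m41), m41 = false.
Branch on m22: set m22 = true.
From the singleton clause (!m12), m12 = false.
From the singleton clause (!m32), m32 = false.
From the singleton clause (m33), m33 = true.
From the singleton clause (!m42), m42 = false.
From the singleton clause (m43), m43 = true.
But (!m43) is also a unit clause — contradiction.
Backtrack on m22: now try m22 = false.
From the singleton clause (m23), m23 = true.
From the singleton clause (!m13), m13 = false.
From the singleton clause (!m33), m33 = false.
From the singleton clause (m32), m32 = true.
From the singleton clause (!m12), m12 = false.
From the singleton clause (!m42), m42 = false.
From the singleton clause (m43), m43 = true.
But (!m43) is also a unit clause — contradiction.
Both values of m22 lead to a conflict.
Both values of m11 lead to a conflict.
No assignment satisfies every clause.

Unsatisfiable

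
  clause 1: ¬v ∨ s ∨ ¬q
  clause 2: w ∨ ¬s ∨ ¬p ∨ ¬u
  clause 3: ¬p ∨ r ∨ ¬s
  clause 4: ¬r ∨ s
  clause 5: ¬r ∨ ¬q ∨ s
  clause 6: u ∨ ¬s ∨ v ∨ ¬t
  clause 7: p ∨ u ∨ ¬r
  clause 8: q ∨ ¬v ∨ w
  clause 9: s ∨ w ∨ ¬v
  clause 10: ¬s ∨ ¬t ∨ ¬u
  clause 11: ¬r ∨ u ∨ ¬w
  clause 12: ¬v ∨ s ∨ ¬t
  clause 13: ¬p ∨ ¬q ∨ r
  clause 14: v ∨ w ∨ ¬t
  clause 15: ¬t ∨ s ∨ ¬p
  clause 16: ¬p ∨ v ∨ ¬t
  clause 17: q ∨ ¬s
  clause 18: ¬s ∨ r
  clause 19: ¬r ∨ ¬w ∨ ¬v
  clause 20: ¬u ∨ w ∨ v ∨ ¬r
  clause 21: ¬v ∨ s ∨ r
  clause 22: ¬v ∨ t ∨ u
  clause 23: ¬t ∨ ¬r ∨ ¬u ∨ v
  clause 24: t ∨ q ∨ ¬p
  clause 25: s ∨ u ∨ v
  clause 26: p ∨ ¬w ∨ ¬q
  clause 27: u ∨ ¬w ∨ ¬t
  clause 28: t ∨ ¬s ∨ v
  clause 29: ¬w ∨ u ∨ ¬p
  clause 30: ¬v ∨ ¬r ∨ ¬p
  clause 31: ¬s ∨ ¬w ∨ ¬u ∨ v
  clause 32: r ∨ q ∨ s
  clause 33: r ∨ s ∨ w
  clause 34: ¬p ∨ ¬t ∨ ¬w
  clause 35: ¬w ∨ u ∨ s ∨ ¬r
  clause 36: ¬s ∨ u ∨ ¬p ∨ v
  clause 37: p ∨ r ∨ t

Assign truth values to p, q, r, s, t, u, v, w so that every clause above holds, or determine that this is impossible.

Try r = True.
The clause (s) is unit, so s = True.
The clause (q) is unit, so q = True.
Try p = False.
The clause (u) is unit, so u = True.
The clause (¬t) is unit, so t = False.
The clause (¬w) is unit, so w = False.
The clause (v) is unit, so v = True.
This assignment satisfies each clause.

p: False; q: True; r: True; s: True; t: False; u: True; v: True; w: False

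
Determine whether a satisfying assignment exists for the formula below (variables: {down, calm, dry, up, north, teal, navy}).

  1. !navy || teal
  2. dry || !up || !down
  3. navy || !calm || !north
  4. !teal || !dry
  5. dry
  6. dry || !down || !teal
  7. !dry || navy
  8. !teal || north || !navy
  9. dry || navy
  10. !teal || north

Unsatisfiable

The clause (dry) is unit, so dry = true.
The clause (!teal) is unit, so teal = false.
The clause (!navy) is unit, so navy = false.
Now (navy) is unsatisfied and unit — conflict.
No assignment satisfies every clause.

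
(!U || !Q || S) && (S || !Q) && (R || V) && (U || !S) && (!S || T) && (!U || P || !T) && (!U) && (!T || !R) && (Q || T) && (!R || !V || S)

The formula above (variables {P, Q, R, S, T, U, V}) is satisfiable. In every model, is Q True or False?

Suppose Q = true.
From the singleton clause (S), S = true.
From the singleton clause (U), U = true.
That conflicts with the unit clause (!U).
So every satisfying assignment has Q = False.

False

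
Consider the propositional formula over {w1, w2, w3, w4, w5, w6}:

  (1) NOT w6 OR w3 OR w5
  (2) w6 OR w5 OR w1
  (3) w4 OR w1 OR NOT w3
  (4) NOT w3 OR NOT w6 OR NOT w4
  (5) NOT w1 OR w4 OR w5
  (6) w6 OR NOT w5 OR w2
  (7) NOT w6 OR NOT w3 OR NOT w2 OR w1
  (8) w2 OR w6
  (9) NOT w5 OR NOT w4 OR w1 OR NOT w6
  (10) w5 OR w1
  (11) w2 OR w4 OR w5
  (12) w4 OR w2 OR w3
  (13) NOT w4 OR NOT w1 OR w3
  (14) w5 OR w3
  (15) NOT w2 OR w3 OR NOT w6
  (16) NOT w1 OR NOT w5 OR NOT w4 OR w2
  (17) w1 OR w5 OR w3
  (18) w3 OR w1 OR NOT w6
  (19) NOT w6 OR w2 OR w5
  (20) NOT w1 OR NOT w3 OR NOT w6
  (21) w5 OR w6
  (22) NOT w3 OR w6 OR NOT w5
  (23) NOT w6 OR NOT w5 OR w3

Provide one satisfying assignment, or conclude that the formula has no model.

Case w2 = true:
Case w5 = true:
Case w3 = false:
Unit clause (NOT w6) forces w6 = false.
Case w4 = false:
Every clause is now satisfied; w1 is unconstrained.

w1 ↦ false,  w2 ↦ true,  w3 ↦ false,  w4 ↦ false,  w5 ↦ true,  w6 ↦ false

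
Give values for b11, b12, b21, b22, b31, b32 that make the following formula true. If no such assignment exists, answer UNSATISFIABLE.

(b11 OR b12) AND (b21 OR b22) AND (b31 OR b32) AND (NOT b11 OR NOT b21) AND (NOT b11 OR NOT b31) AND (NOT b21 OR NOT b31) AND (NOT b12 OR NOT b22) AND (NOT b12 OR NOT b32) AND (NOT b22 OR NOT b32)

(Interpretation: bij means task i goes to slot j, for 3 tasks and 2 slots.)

UNSATISFIABLE

Try b11 = true.
(NOT b21) alone gives b21 = false.
(b22) alone gives b22 = true.
(NOT b31) alone gives b31 = false.
(b32) alone gives b32 = true.
That conflicts with the unit clause (NOT b32).
Backtrack on b11: now try b11 = false.
(b12) alone gives b12 = true.
(NOT b22) alone gives b22 = false.
(b21) alone gives b21 = true.
(NOT b31) alone gives b31 = false.
(b32) alone gives b32 = true.
That conflicts with the unit clause (NOT b32).
Either choice for b11 ends in contradiction.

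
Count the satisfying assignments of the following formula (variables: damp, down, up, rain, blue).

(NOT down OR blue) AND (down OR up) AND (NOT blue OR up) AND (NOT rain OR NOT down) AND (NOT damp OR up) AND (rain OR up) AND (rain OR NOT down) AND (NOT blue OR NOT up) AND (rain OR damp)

3

There are 2^5 = 32 truth assignments over (damp, down, up, rain, blue).
Split on damp. With damp = true, the clauses containing damp are satisfied and NOT damp drops from the rest; 2 of the 2^4 = 16 assignments to the other variables satisfy what remains.
With damp = false, by the same count on the reduced clause set, 1 assignment works.
(One model: damp=F, down=F, up=T, rain=T, blue=F.)
Total: 2 + 1 = 3.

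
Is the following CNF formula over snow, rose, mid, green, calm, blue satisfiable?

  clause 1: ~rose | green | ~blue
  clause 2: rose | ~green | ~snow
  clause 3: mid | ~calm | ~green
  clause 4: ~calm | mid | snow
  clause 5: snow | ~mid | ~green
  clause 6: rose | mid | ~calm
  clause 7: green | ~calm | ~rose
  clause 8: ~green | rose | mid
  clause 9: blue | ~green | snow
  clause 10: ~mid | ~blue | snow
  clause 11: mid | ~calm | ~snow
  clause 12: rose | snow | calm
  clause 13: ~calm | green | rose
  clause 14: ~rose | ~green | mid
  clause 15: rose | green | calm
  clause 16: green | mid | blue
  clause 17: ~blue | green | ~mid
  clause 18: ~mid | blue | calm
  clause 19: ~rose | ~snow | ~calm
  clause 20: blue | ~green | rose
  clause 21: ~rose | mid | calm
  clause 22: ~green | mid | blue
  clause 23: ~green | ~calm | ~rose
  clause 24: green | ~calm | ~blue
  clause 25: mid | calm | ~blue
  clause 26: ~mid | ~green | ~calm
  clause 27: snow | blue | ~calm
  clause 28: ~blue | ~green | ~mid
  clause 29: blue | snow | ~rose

No, unsatisfiable

Branch on rose: set rose = 0.
Branch on green: set green = 0.
The clause (~calm) is unit, so calm = 0.
But (calm) is also a unit clause — contradiction.
So green must be the other value — set green = 1.
The clause (~snow) is unit, so snow = 0.
The clause (~mid) is unit, so mid = 0.
But (mid) is also a unit clause — contradiction.
Both values of green lead to a conflict.
So rose must be the other value — set rose = 1.
Branch on green: set green = 1.
The clause (mid) is unit, so mid = 1.
The clause (snow) is unit, so snow = 1.
The clause (~calm) is unit, so calm = 0.
The clause (blue) is unit, so blue = 1.
But (~blue) is also a unit clause — contradiction.
So green must be the other value — set green = 0.
The clause (~blue) is unit, so blue = 0.
The clause (~calm) is unit, so calm = 0.
The clause (mid) is unit, so mid = 1.
But (~mid) is also a unit clause — contradiction.
Both values of green lead to a conflict.
Both values of rose lead to a conflict.
No assignment satisfies every clause.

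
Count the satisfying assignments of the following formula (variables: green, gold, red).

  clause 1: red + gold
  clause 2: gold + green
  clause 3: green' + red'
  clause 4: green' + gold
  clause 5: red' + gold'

There are 2^3 = 8 truth assignments over (green, gold, red).
Split on green. With green = 1, the clauses containing green are satisfied and green' drops from the rest; 1 of the 2^2 = 4 assignments to the other variables satisfy what remains.
With green = 0, by the same count on the reduced clause set, 1 assignment works.
(One model: green=F, gold=T, red=F.)
Total: 1 + 1 = 2.

2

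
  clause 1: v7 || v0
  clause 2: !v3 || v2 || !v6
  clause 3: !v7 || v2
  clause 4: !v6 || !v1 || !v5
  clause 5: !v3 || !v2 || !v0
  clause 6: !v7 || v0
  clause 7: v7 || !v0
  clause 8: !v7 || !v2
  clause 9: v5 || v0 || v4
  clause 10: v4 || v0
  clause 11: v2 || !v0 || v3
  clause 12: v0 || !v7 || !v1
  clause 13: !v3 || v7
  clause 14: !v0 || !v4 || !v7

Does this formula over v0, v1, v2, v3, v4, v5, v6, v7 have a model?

Unsatisfiable

Case v7 = true:
(v2) alone gives v2 = true.
That conflicts with the unit clause (!v2).
That branch fails; take v7 = false instead.
(v0) alone gives v0 = true.
That conflicts with the unit clause (!v0).
Both values of v7 lead to a conflict.
No assignment satisfies every clause.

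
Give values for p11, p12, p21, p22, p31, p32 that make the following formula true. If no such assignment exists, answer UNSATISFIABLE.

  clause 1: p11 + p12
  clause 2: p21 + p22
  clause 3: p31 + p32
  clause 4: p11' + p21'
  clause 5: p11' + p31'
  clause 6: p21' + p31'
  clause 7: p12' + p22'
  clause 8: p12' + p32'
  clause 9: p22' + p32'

UNSATISFIABLE

Suppose p11 = 1.
Unit clause (p21') forces p21 = 0.
Unit clause (p22) forces p22 = 1.
Unit clause (p31') forces p31 = 0.
Unit clause (p32) forces p32 = 1.
Now (p32') is unsatisfied and unit — conflict.
So p11 must be the other value — set p11 = 0.
Unit clause (p12) forces p12 = 1.
Unit clause (p22') forces p22 = 0.
Unit clause (p21) forces p21 = 1.
Unit clause (p31') forces p31 = 0.
Unit clause (p32) forces p32 = 1.
Now (p32') is unsatisfied and unit — conflict.
Neither p11 = 1 nor p11 = 0 works.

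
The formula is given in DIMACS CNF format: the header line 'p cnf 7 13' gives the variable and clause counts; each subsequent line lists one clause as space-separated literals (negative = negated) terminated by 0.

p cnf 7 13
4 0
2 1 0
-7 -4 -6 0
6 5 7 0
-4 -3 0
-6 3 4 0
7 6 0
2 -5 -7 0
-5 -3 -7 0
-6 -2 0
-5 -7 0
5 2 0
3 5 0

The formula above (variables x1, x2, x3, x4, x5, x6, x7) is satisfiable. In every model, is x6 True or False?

Suppose x6 = False.
Unit clause (x4) forces x4 = True.
Unit clause (¬x3) forces x3 = False.
Unit clause (x7) forces x7 = True.
Unit clause (¬x5) forces x5 = False.
But (x5) is also a unit clause — contradiction.
So every satisfying assignment has x6 = True.

True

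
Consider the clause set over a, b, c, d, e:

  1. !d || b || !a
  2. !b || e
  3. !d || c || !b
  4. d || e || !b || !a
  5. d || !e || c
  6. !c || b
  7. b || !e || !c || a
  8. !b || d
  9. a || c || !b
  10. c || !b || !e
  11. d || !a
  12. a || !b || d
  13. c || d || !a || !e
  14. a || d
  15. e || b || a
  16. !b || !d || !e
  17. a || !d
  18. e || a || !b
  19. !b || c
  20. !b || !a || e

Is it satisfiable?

Unsatisfiable

Try b = false.
(!c) alone gives c = false.
Try d = false.
(!e) alone gives e = false.
(!a) alone gives a = false.
That conflicts with the unit clause (a).
That branch fails; take d = true instead.
(!a) alone gives a = false.
That conflicts with the unit clause (a).
Both values of d lead to a conflict.
That branch fails; take b = true instead.
(e) alone gives e = true.
(d) alone gives d = true.
That conflicts with the unit clause (!d).
Both values of b lead to a conflict.
No assignment satisfies every clause.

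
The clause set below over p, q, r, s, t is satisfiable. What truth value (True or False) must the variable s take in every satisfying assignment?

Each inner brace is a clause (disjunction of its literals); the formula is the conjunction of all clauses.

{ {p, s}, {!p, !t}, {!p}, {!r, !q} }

True

Suppose s = false.
The clause (p) is unit, so p = true.
Now (!p) is unsatisfied and unit — conflict.
So every satisfying assignment has s = True.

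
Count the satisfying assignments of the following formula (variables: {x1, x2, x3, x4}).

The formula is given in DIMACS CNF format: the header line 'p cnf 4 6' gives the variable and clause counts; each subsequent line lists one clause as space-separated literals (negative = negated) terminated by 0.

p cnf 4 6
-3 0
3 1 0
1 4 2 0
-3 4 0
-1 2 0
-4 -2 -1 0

1

There are 2^4 = 16 truth assignments over (x1, x2, x3, x4).
Check each against the 6 clauses (columns in the order x1, x2, x3, x4):
  F F F F  ✗ fails (x3 ∨ x1)
  F F F T  ✗ fails (x3 ∨ x1)
  F F T F  ✗ fails (¬x3)
  F F T T  ✗ fails (¬x3)
  F T F F  ✗ fails (x3 ∨ x1)
  F T F T  ✗ fails (x3 ∨ x1)
  F T T F  ✗ fails (¬x3)
  F T T T  ✗ fails (¬x3)
  T F F F  ✗ fails (¬x1 ∨ x2)
  T F F T  ✗ fails (¬x1 ∨ x2)
  T F T F  ✗ fails (¬x3)
  T F T T  ✗ fails (¬x3)
  T T F F  ✓ satisfies all
  T T F T  ✗ fails (¬x4 ∨ ¬x2 ∨ ¬x1)
  T T T F  ✗ fails (¬x3)
  T T T T  ✗ fails (¬x3)
1 of the 16 rows is a model.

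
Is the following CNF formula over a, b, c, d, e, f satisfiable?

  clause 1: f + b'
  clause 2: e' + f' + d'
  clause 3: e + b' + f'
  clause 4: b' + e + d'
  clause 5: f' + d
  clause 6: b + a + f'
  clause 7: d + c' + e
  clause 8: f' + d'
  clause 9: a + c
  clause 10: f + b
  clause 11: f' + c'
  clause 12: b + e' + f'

No, unsatisfiable

Branch on f: set f = 1.
From the singleton clause (d), d = 1.
But (d') is also a unit clause — contradiction.
Undo f and try f = 0.
From the singleton clause (b'), b = 0.
But (b) is also a unit clause — contradiction.
Either choice for f ends in contradiction.
No assignment satisfies every clause.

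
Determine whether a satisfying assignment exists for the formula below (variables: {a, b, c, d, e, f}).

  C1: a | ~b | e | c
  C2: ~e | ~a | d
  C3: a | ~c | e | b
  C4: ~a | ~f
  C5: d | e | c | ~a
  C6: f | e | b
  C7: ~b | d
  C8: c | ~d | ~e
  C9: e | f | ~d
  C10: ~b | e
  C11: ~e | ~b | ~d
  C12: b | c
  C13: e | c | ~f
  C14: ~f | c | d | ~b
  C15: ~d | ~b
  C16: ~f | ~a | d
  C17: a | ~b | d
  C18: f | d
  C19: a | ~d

Try a = 1.
(~f) alone gives f = 0.
(d) alone gives d = 1.
(e) alone gives e = 1.
(c) alone gives c = 1.
(~b) alone gives b = 0.
This assignment satisfies each clause.
A satisfying assignment: a ↦ 1; b ↦ 0; c ↦ 1; d ↦ 1; e ↦ 1; f ↦ 0.

Yes, satisfiable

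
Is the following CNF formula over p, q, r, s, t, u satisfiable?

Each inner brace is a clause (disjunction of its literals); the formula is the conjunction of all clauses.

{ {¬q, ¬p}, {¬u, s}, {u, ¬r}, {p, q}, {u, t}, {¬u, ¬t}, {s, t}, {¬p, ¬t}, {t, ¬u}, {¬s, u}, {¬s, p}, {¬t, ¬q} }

Suppose q = False.
The clause (p) is unit, so p = True.
The clause (¬t) is unit, so t = False.
The clause (u) is unit, so u = True.
That conflicts with the unit clause (¬u).
That branch fails; take q = True instead.
The clause (¬p) is unit, so p = False.
The clause (¬s) is unit, so s = False.
The clause (¬u) is unit, so u = False.
The clause (¬r) is unit, so r = False.
The clause (t) is unit, so t = True.
That conflicts with the unit clause (¬t).
Both values of q lead to a conflict.
No assignment satisfies every clause.

Unsatisfiable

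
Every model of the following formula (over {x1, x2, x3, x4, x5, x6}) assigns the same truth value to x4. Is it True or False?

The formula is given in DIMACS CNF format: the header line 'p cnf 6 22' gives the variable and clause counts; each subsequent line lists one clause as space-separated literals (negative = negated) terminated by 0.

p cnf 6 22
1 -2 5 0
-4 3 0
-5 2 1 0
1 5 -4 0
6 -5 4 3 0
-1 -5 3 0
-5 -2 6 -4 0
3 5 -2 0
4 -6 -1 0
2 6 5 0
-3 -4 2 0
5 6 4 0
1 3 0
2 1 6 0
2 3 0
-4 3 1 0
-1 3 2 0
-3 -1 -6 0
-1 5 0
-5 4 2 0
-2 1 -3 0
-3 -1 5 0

False

Suppose x4 = True.
Unit clause (x3) forces x3 = True.
Unit clause (x2) forces x2 = True.
Unit clause (x1) forces x1 = True.
Unit clause (¬x6) forces x6 = False.
Unit clause (¬x5) forces x5 = False.
That conflicts with the unit clause (x5).
So every satisfying assignment has x4 = False.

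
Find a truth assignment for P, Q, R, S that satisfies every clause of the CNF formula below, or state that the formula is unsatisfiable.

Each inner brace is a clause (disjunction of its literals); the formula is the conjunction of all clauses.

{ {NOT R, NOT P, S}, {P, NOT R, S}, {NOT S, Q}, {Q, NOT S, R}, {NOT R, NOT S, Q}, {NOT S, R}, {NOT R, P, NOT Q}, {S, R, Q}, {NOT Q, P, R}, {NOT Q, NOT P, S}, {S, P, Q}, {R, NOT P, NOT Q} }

Suppose S = true.
Unit clause (Q) forces Q = true.
Unit clause (R) forces R = true.
Unit clause (P) forces P = true.
This assignment satisfies each clause.

P: true; Q: true; R: true; S: true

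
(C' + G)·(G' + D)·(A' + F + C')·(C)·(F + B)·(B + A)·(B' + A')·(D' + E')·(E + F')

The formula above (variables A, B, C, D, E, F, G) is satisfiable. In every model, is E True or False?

Suppose E = 1.
From the singleton clause (C), C = 1.
From the singleton clause (G), G = 1.
From the singleton clause (D), D = 1.
But (D') is also a unit clause — contradiction.
So every satisfying assignment has E = False.

False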